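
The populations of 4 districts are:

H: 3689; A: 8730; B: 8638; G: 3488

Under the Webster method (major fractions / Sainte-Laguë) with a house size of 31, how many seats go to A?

Standard divisor 24545/31 ≈ 791.774; standard quotas: H 4.659, A 11.026, B 10.910, G 4.405.
Rounding to the nearest integer gives H 5, A 11, B 11, G 4 — total 31, matching the house size, so no adjustment is needed.
A receives 11.

11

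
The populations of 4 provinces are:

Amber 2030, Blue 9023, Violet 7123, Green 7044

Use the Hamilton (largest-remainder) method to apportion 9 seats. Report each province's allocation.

Amber 1; Blue 3; Violet 3; Green 2

The standard divisor is 25220/9 ≈ 2802.222.
Standard quotas: Amber 0.7244, Blue 3.2199, Violet 2.5419, Green 2.5137.
Lower quotas: Amber 0, Blue 3, Violet 2, Green 2 (sum 7, leaving 2 seats).
Remainders in descending order: Amber 0.7244, Violet 0.5419, Green 0.5137, Blue 0.2199.
The surplus seats go to Amber, Violet.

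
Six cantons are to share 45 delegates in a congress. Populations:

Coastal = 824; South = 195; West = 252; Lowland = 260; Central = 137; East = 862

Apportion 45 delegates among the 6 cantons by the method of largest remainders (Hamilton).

The standard divisor is 2530/45 ≈ 56.222.
Standard quotas: Coastal 14.656, South 3.468, West 4.482, Lowland 4.625, Central 2.437, East 15.332.
Lower quotas: Coastal 14, South 3, West 4, Lowland 4, Central 2, East 15 (sum 42, leaving 3 seats).
Remainders in descending order: Coastal 0.656, Lowland 0.625, West 0.482, South 0.468, Central 0.437, East 0.332.
The surplus seats go to Coastal, Lowland, West.

Coastal: 15, South: 3, West: 5, Lowland: 5, Central: 2, East: 15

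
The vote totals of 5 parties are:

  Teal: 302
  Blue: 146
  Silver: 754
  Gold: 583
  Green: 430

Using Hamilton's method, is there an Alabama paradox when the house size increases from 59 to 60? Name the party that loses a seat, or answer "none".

At 59 seats: Teal 8, Blue 4, Silver 20, Gold 16, Green 11.
At 60 seats: Teal 8, Blue 4, Silver 20, Gold 16, Green 12.
No party's allocation decreased.

none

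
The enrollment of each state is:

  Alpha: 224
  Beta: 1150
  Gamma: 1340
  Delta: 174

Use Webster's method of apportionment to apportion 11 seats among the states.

Standard divisor 2888/11 ≈ 262.545; standard quotas: Alpha 0.853, Beta 4.380, Gamma 5.104, Delta 0.663.
Rounding to the nearest integer gives Alpha 1, Beta 4, Gamma 5, Delta 1 — total 11, matching the house size, so no adjustment is needed.

Alpha 1, Beta 4, Gamma 5, Delta 1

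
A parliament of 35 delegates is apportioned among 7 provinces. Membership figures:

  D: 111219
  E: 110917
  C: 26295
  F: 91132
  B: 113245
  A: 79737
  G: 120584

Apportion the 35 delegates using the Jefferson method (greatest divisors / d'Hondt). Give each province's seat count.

D 6; E 6; C 1; F 5; B 6; A 4; G 7

Standard divisor 653129/35 ≈ 18660.829; standard quotas: D 5.960, E 5.944, C 1.409, F 4.884, B 6.069, A 4.273, G 6.462.
Rounding down gives 5, 5, 1, 4, 6, 4, 6 = 31 seats, so the divisor must be adjusted.
With modified divisor 16700: modified quotas D 6.660, E 6.642, C 1.575, F 5.457, B 6.781, A 4.775, G 7.221.
Rounding down: D 6, E 6, C 1, F 5, B 6, A 4, G 7 (total 35).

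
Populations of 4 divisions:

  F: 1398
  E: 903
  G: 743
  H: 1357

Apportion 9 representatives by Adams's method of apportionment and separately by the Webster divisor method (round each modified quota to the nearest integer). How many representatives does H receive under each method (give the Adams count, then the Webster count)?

2 and 3

Adams: F 3, E 2, G 2, H 2.
Webster: F 3, E 2, G 1, H 3.
H gets 2 under Adams and 3 under Webster.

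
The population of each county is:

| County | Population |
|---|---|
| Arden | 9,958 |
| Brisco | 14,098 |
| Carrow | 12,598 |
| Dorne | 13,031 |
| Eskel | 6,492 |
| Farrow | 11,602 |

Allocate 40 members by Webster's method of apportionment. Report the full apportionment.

Arden=6, Brisco=8, Carrow=7, Dorne=8, Eskel=4, Farrow=7

Standard divisor 67779/40 ≈ 1694.475; standard quotas: Arden 5.877, Brisco 8.320, Carrow 7.435, Dorne 7.690, Eskel 3.831, Farrow 6.847.
Rounding to the nearest integer gives Arden 6, Brisco 8, Carrow 7, Dorne 8, Eskel 4, Farrow 7 — total 40, matching the house size, so no adjustment is needed.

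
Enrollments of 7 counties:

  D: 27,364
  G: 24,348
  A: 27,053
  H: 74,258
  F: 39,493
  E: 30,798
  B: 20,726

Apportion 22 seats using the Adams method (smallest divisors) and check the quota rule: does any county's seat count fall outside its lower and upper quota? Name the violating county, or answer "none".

none

Standard quotas: D 2.467, G 2.195, A 2.439, H 6.694, F 3.560, E 2.776, B 1.868.
Adams allocation: D 3, G 2, A 3, H 6, F 3, E 3, B 2.
Every allocation lies between the lower and upper quota.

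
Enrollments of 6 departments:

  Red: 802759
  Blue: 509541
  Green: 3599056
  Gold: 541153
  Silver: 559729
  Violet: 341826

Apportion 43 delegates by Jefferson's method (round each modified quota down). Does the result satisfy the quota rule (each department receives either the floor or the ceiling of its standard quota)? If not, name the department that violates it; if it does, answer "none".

Standard quotas: Red 5.433, Blue 3.448, Green 24.356, Gold 3.662, Silver 3.788, Violet 2.313.
Jefferson allocation: Red 5, Blue 3, Green 26, Gold 3, Silver 4, Violet 2.
Green has quota 24.356 (lower 24, upper 25) but receives 26 — outside the quota interval.

Green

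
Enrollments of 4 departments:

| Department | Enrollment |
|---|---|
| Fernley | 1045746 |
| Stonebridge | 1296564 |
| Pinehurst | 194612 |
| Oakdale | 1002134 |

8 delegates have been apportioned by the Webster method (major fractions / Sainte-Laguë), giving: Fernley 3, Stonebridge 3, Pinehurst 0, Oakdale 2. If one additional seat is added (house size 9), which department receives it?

Oakdale

Priority for the next seat is population ÷ (current seats + 0.5).
Priorities: Fernley 298784.571, Stonebridge 370446.857, Pinehurst 389224.000, Oakdale 400853.600.
Highest priority: Oakdale.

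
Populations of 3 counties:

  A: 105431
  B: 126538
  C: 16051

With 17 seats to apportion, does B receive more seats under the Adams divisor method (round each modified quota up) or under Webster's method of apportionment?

Webster

Adams: A 7, B 8, C 2.
Webster: A 7, B 9, C 1.
B gets 8 under Adams and 9 under Webster.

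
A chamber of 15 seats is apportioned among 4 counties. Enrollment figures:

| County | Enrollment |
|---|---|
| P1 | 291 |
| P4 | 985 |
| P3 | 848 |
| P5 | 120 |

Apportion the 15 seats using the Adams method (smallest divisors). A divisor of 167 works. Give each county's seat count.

P1=2; P4=6; P3=6; P5=1

With modified divisor 167: modified quotas P1 1.743, P4 5.898, P3 5.078, P5 0.719.
Rounding up: P1 2, P4 6, P3 6, P5 1 (total 15).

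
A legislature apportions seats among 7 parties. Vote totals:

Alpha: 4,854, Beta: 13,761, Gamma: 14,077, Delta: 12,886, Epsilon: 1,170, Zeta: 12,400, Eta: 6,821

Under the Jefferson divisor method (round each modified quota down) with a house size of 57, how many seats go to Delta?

11

Standard divisor 65969/57 ≈ 1157.351; standard quotas: Alpha 4.194, Beta 11.890, Gamma 12.163, Delta 11.134, Epsilon 1.011, Zeta 10.714, Eta 5.894.
Rounding down gives 4, 11, 12, 11, 1, 10, 5 = 54 seats, so the divisor must be adjusted.
With modified divisor 1100: modified quotas Alpha 4.413, Beta 12.510, Gamma 12.797, Delta 11.715, Epsilon 1.064, Zeta 11.273, Eta 6.201.
Rounding down: Alpha 4, Beta 12, Gamma 12, Delta 11, Epsilon 1, Zeta 11, Eta 6 (total 57).
Delta receives 11.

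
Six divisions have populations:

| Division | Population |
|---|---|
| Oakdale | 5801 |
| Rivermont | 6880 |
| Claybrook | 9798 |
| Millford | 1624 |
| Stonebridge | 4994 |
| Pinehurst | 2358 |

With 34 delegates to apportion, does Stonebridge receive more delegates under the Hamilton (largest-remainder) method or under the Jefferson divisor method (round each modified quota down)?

Hamilton: Oakdale 6, Rivermont 7, Claybrook 11, Millford 2, Stonebridge 5, Pinehurst 3.
Jefferson: Oakdale 6, Rivermont 8, Claybrook 11, Millford 1, Stonebridge 6, Pinehurst 2.
Stonebridge gets 5 under Hamilton and 6 under Jefferson.

Jefferson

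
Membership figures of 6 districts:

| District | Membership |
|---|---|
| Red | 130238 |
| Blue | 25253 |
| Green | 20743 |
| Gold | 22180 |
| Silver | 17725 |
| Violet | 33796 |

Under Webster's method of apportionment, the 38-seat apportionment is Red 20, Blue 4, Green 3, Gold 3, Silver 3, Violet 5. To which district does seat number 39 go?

Red

Priority for the next seat is population ÷ (current seats + 0.5).
Priorities: Red 6353.073, Blue 5611.778, Green 5926.571, Gold 6337.143, Silver 5064.286, Violet 6144.727.
Highest priority: Red.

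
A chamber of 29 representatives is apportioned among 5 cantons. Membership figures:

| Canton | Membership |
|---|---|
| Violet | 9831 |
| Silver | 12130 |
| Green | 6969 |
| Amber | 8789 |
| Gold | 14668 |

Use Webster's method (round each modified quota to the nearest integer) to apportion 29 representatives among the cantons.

Standard divisor 52387/29 ≈ 1806.448; standard quotas: Violet 5.442, Silver 6.715, Green 3.858, Amber 4.865, Gold 8.120.
Rounding to the nearest integer gives Violet 5, Silver 7, Green 4, Amber 5, Gold 8 — total 29, matching the house size, so no adjustment is needed.

Violet 5; Silver 7; Green 4; Amber 5; Gold 8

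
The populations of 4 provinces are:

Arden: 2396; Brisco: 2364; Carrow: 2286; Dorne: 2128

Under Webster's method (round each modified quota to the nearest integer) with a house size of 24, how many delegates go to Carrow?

6

Standard divisor 9174/24 ≈ 382.25; standard quotas: Arden 6.268, Brisco 6.184, Carrow 5.980, Dorne 5.567.
Rounding to the nearest integer gives Arden 6, Brisco 6, Carrow 6, Dorne 6 — total 24, matching the house size, so no adjustment is needed.
Carrow receives 6.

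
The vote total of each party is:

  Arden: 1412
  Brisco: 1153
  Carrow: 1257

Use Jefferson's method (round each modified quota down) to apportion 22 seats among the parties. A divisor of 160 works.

With modified divisor 160: modified quotas Arden 8.825, Brisco 7.206, Carrow 7.856.
Rounding down: Arden 8, Brisco 7, Carrow 7 (total 22).

Arden 8, Brisco 7, Carrow 7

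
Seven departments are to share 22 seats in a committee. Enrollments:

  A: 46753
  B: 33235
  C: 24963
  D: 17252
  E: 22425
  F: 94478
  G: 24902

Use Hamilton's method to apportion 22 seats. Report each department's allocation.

Standard divisor: 264008 ÷ 22 ≈ 12000.364.
Standard quotas: A 3.8960, B 2.7695, C 2.0802, D 1.4376, E 1.8687, F 7.8729, G 2.0751.
Lower quotas: A 3, B 2, C 2, D 1, E 1, F 7, G 2 (sum 18, leaving 4 seats).
Remainders in descending order: A 0.8960, F 0.8729, E 0.8687, B 0.7695, D 0.4376, C 0.0802, G 0.0751.
The surplus seats go to A, F, E, B.

A: 4, B: 3, C: 2, D: 1, E: 2, F: 8, G: 2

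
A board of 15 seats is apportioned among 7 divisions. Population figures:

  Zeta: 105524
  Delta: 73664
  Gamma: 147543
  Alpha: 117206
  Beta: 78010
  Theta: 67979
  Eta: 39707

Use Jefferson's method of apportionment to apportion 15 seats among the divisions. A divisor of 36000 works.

With modified divisor 36000: modified quotas Zeta 2.931, Delta 2.046, Gamma 4.098, Alpha 3.256, Beta 2.167, Theta 1.888, Eta 1.103.
Rounding down: Zeta 2, Delta 2, Gamma 4, Alpha 3, Beta 2, Theta 1, Eta 1 (total 15).

Zeta 2; Delta 2; Gamma 4; Alpha 3; Beta 2; Theta 1; Eta 1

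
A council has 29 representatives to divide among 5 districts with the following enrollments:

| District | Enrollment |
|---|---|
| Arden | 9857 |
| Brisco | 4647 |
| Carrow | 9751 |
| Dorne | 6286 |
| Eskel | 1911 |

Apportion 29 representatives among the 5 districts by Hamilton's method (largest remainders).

Arden: 9; Brisco: 4; Carrow: 9; Dorne: 5; Eskel: 2

Total 32452; standard divisor 32452/29 ≈ 1119.034.
Standard quotas: Arden 8.8085, Brisco 4.1527, Carrow 8.7138, Dorne 5.6173, Eskel 1.7077.
Lower quotas: Arden 8, Brisco 4, Carrow 8, Dorne 5, Eskel 1 (sum 26, leaving 3 seats).
Remainders in descending order: Arden 0.8085, Carrow 0.7138, Eskel 0.7077, Dorne 0.6173, Brisco 0.1527.
The surplus seats go to Arden, Carrow, Eskel.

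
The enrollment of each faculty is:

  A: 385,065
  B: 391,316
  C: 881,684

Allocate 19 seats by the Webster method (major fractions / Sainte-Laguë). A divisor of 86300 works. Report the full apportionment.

A 4, B 5, C 10

With modified divisor 86300: modified quotas A 4.462, B 4.534, C 10.217.
Rounding to the nearest integer: A 4, B 5, C 10 (total 19).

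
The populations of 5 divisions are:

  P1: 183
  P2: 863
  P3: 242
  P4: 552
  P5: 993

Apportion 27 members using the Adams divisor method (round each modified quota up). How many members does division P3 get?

3

Standard divisor 2833/27 ≈ 104.926; standard quotas: P1 1.744, P2 8.225, P3 2.306, P4 5.261, P5 9.464.
Rounding up gives 2, 9, 3, 6, 10 = 30 seats, so the divisor must be adjusted.
With modified divisor 116: modified quotas P1 1.578, P2 7.440, P3 2.086, P4 4.759, P5 8.560.
Rounding up: P1 2, P2 8, P3 3, P4 5, P5 9 (total 27).
P3 receives 3.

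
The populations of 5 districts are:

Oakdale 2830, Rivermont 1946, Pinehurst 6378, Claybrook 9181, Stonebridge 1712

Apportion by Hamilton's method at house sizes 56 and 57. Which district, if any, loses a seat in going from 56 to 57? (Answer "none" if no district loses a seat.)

At 56 seats: Oakdale 7, Rivermont 5, Pinehurst 16, Claybrook 23, Stonebridge 5.
At 57 seats: Oakdale 7, Rivermont 5, Pinehurst 17, Claybrook 24, Stonebridge 4.
Stonebridge drops from 5 to 4.

Stonebridge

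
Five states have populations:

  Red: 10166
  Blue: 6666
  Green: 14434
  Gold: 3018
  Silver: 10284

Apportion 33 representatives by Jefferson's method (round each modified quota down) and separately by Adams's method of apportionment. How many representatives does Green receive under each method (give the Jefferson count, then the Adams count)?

Jefferson: Red 7, Blue 5, Green 11, Gold 2, Silver 8.
Adams: Red 7, Blue 5, Green 10, Gold 3, Silver 8.
Green gets 11 under Jefferson and 10 under Adams.

11 and 10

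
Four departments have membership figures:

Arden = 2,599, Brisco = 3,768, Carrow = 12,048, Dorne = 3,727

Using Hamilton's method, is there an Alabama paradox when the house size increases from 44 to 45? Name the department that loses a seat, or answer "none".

none

At 44 seats: Arden 5, Brisco 8, Carrow 24, Dorne 7.
At 45 seats: Arden 5, Brisco 8, Carrow 24, Dorne 8.
No department's allocation decreased.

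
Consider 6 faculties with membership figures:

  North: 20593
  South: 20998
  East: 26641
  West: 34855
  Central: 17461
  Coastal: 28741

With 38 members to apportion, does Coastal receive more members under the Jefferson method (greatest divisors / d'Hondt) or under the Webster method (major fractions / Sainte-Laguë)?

Jefferson: North 5, South 5, East 7, West 9, Central 4, Coastal 8.
Webster: North 5, South 5, East 7, West 9, Central 5, Coastal 7.
Coastal gets 8 under Jefferson and 7 under Webster.

Jefferson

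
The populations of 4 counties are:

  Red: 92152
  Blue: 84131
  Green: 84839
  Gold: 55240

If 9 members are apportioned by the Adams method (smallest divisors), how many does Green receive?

Standard divisor 316362/9 ≈ 35151.333; standard quotas: Red 2.622, Blue 2.393, Green 2.414, Gold 1.571.
Rounding up gives 3, 3, 3, 2 = 11 seats, so the divisor must be adjusted.
With modified divisor 44200: modified quotas Red 2.085, Blue 1.903, Green 1.919, Gold 1.250.
Rounding up: Red 3, Blue 2, Green 2, Gold 2 (total 9).
Green receives 2.

2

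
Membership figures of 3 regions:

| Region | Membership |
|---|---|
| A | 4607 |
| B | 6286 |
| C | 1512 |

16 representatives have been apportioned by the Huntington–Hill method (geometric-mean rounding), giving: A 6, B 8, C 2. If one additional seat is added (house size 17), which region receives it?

B

Priority for the next seat is population ÷ (√(s·(s+1))).
Priorities: A 710.876, B 740.812, C 617.271.
Highest priority: B.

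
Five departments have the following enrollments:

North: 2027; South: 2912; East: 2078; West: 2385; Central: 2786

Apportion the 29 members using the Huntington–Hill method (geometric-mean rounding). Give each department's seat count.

North: 5, South: 7, East: 5, West: 6, Central: 6

With divisor 433: modified quotas North 4.681, South 6.725, East 4.799, West 5.508, Central 6.434.
Geometric-mean thresholds: North √(4·5)=4.472, South √(6·7)=6.481, East √(4·5)=4.472, West √(5·6)=5.477, Central √(6·7)=6.481.
Each quota rounded against its threshold gives North 5, South 7, East 5, West 6, Central 6 (total 29).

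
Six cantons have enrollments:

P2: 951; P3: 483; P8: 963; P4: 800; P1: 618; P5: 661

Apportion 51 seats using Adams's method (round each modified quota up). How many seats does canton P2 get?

11

Standard divisor 4476/51 ≈ 87.765; standard quotas: P2 10.836, P3 5.503, P8 10.973, P4 9.115, P1 7.042, P5 7.532.
Rounding up gives 11, 6, 11, 10, 8, 8 = 54 seats, so the divisor must be adjusted.
With modified divisor 94.8: modified quotas P2 10.032, P3 5.095, P8 10.158, P4 8.439, P1 6.519, P5 6.973.
Rounding up: P2 11, P3 6, P8 11, P4 9, P1 7, P5 7 (total 51).
P2 receives 11.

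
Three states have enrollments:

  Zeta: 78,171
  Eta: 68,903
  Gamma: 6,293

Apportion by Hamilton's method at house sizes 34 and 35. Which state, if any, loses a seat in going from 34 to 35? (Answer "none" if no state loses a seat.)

At 34 seats: Zeta 17, Eta 15, Gamma 2.
At 35 seats: Zeta 18, Eta 16, Gamma 1.
Gamma drops from 2 to 1.

Gamma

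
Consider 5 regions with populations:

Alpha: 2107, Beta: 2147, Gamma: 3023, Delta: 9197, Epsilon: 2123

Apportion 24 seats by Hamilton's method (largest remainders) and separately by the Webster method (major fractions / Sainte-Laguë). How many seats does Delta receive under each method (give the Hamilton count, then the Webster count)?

12 and 11

Hamilton: Alpha 2, Beta 3, Gamma 4, Delta 12, Epsilon 3.
Webster: Alpha 3, Beta 3, Gamma 4, Delta 11, Epsilon 3.
Delta gets 12 under Hamilton and 11 under Webster.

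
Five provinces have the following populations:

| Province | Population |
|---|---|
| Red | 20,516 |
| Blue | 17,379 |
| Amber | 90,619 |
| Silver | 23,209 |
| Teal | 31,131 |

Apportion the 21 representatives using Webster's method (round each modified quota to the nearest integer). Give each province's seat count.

Standard divisor 182854/21 ≈ 8707.333; standard quotas: Red 2.356, Blue 1.996, Amber 10.407, Silver 2.665, Teal 3.575.
Rounding to the nearest integer gives Red 2, Blue 2, Amber 10, Silver 3, Teal 4 — total 21, matching the house size, so no adjustment is needed.

Red=2, Blue=2, Amber=10, Silver=3, Teal=4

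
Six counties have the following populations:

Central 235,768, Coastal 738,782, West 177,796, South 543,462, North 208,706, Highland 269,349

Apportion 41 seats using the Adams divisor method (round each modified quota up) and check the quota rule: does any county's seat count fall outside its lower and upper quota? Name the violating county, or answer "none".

none

Standard quotas: Central 4.447, Coastal 13.934, West 3.353, South 10.250, North 3.936, Highland 5.080.
Adams allocation: Central 5, Coastal 13, West 4, South 10, North 4, Highland 5.
Every allocation lies between the lower and upper quota.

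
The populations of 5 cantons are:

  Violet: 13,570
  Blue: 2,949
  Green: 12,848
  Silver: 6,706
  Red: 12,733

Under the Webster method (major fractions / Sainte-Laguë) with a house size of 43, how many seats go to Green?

11

Standard divisor 48806/43 ≈ 1135.023; standard quotas: Violet 11.956, Blue 2.598, Green 11.320, Silver 5.908, Red 11.218.
Rounding to the nearest integer gives Violet 12, Blue 3, Green 11, Silver 6, Red 11 — total 43, matching the house size, so no adjustment is needed.
Green receives 11.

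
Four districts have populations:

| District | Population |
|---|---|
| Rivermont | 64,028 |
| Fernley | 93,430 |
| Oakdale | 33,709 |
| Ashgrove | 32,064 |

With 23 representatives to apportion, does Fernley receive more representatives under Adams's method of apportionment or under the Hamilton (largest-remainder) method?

Adams: Rivermont 6, Fernley 9, Oakdale 4, Ashgrove 4.
Hamilton: Rivermont 7, Fernley 10, Oakdale 3, Ashgrove 3.
Fernley gets 9 under Adams and 10 under Hamilton.

Hamilton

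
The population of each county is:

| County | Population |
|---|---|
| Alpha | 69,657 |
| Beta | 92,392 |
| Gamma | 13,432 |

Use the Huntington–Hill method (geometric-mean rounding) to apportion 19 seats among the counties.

Alpha=7; Beta=10; Gamma=2

With divisor 9403: modified quotas Alpha 7.408, Beta 9.826, Gamma 1.428.
Geometric-mean thresholds: Alpha √(7·8)=7.483, Beta √(9·10)=9.487, Gamma √(1·2)=1.414.
Each quota rounded against its threshold gives Alpha 7, Beta 10, Gamma 2 (total 19).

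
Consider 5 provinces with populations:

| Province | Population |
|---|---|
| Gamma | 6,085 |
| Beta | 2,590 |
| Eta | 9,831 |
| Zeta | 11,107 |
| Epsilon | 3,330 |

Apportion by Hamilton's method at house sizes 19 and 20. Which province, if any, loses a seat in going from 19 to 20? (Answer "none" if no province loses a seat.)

none

At 19 seats: Gamma 4, Beta 1, Eta 6, Zeta 6, Epsilon 2.
At 20 seats: Gamma 4, Beta 1, Eta 6, Zeta 7, Epsilon 2.
No province's allocation decreased.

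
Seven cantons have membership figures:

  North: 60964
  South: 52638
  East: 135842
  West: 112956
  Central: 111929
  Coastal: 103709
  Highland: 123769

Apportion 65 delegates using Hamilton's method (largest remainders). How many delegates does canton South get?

Standard divisor: 701807 ÷ 65 ≈ 10797.031.
Standard quotas: North 5.6464, South 4.8752, East 12.5814, West 10.4618, Central 10.3666, Coastal 9.6053, Highland 11.4632.
Lower quotas: North 5, South 4, East 12, West 10, Central 10, Coastal 9, Highland 11 (sum 61, leaving 4 seats).
Remainders in descending order: South 0.8752, North 0.6464, Coastal 0.6053, East 0.5814, Highland 0.4632, West 0.4618, Central 0.3666.
Largest remainders: South, North, Coastal, East receive the extra seats.
South receives 5.

5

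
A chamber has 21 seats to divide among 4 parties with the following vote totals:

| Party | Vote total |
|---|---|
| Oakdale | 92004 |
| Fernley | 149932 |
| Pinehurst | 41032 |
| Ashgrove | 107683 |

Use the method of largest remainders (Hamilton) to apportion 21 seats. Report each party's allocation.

The standard divisor is 390651/21 ≈ 18602.429.
Standard quotas: Oakdale 4.9458, Fernley 8.0598, Pinehurst 2.2057, Ashgrove 5.7887.
Lower quotas: Oakdale 4, Fernley 8, Pinehurst 2, Ashgrove 5 (sum 19, leaving 2 seats).
Remainders in descending order: Oakdale 0.9458, Ashgrove 0.7887, Pinehurst 0.2057, Fernley 0.0598.
The surplus seats go to Oakdale, Ashgrove.

Oakdale: 5; Fernley: 8; Pinehurst: 2; Ashgrove: 6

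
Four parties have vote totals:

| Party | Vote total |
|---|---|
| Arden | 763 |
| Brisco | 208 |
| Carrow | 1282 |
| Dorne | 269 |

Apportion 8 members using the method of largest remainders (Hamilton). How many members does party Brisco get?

1

The standard divisor is 2522/8 ≈ 315.25.
Standard quotas: Arden 2.420, Brisco 0.660, Carrow 4.067, Dorne 0.853.
Lower quotas: Arden 2, Brisco 0, Carrow 4, Dorne 0 (sum 6, leaving 2 seats).
Remainders in descending order: Dorne 0.853, Brisco 0.660, Arden 0.420, Carrow 0.067.
The surplus seats go to Dorne, Brisco.
Brisco receives 1.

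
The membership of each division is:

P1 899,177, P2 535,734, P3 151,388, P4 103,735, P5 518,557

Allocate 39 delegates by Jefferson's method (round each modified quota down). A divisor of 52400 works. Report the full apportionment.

P1 17, P2 10, P3 2, P4 1, P5 9

With modified divisor 52400: modified quotas P1 17.160, P2 10.224, P3 2.889, P4 1.980, P5 9.896.
Rounding down: P1 17, P2 10, P3 2, P4 1, P5 9 (total 39).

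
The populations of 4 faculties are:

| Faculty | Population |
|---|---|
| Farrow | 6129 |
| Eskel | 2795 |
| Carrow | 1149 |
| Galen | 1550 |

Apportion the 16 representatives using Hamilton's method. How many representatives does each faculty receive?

Farrow 8; Eskel 4; Carrow 2; Galen 2

The standard divisor is 11623/16 ≈ 726.438.
Standard quotas: Farrow 8.4371, Eskel 3.8475, Carrow 1.5817, Galen 2.1337.
Lower quotas: Farrow 8, Eskel 3, Carrow 1, Galen 2 (sum 14, leaving 2 seats).
Remainders in descending order: Eskel 0.8475, Carrow 0.5817, Farrow 0.4371, Galen 0.1337.
The surplus seats go to Eskel, Carrow.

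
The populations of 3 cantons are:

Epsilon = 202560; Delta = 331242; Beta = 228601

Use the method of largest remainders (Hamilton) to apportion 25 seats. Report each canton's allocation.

Epsilon 7, Delta 11, Beta 7

The standard divisor is 762403/25 ≈ 30496.12.
Standard quotas: Epsilon 6.6422, Delta 10.8618, Beta 7.4961.
Lower quotas: Epsilon 6, Delta 10, Beta 7 (sum 23, leaving 2 seats).
Remainders in descending order: Delta 0.8618, Epsilon 0.6422, Beta 0.4961.
Largest remainders: Delta, Epsilon receive the extra seats.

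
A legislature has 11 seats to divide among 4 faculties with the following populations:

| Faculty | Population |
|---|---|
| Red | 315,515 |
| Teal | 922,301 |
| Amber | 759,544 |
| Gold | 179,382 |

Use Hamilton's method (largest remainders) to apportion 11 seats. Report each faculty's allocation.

Red=1, Teal=5, Amber=4, Gold=1

Standard divisor: 2176742 ÷ 11 ≈ 197885.636.
Standard quotas: Red 1.5944, Teal 4.6608, Amber 3.8383, Gold 0.9065.
Lower quotas: Red 1, Teal 4, Amber 3, Gold 0 (sum 8, leaving 3 seats).
Remainders in descending order: Gold 0.9065, Amber 0.8383, Teal 0.6608, Red 0.5944.
Largest remainders: Gold, Amber, Teal receive the extra seats.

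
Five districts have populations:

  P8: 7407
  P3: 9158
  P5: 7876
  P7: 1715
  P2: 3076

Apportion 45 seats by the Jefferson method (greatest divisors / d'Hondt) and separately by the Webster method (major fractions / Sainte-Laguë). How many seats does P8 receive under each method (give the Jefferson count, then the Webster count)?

Jefferson: P8 12, P3 14, P5 12, P7 2, P2 5.
Webster: P8 11, P3 14, P5 12, P7 3, P2 5.
P8 gets 12 under Jefferson and 11 under Webster.

12 and 11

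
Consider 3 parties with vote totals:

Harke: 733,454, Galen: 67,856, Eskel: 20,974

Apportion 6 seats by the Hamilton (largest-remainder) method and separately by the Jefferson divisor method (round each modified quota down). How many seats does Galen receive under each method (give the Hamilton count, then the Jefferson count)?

1 and 0

Hamilton: Harke 5, Galen 1, Eskel 0.
Jefferson: Harke 6, Galen 0, Eskel 0.
Galen gets 1 under Hamilton and 0 under Jefferson.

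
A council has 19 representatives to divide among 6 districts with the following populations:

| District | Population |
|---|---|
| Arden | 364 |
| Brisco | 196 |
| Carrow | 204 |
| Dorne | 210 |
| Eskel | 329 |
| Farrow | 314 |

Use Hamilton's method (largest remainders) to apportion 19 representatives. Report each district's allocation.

Total 1617; standard divisor 1617/19 ≈ 85.105.
Standard quotas: Arden 4.277, Brisco 2.303, Carrow 2.397, Dorne 2.468, Eskel 3.866, Farrow 3.690.
Lower quotas: Arden 4, Brisco 2, Carrow 2, Dorne 2, Eskel 3, Farrow 3 (sum 16, leaving 3 seats).
Remainders in descending order: Eskel 0.866, Farrow 0.690, Dorne 0.468, Carrow 0.397, Brisco 0.303, Arden 0.277.
The surplus seats go to Eskel, Farrow, Dorne.

Arden 4; Brisco 2; Carrow 2; Dorne 3; Eskel 4; Farrow 4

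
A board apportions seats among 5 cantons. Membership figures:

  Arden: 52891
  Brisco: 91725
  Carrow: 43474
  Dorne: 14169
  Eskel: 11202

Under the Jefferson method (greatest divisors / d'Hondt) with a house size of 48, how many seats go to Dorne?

3

Standard divisor 213461/48 ≈ 4447.104; standard quotas: Arden 11.893, Brisco 20.626, Carrow 9.776, Dorne 3.186, Eskel 2.519.
Rounding down gives 11, 20, 9, 3, 2 = 45 seats, so the divisor must be adjusted.
With modified divisor 4300: modified quotas Arden 12.300, Brisco 21.331, Carrow 10.110, Dorne 3.295, Eskel 2.605.
Rounding down: Arden 12, Brisco 21, Carrow 10, Dorne 3, Eskel 2 (total 48).
Dorne receives 3.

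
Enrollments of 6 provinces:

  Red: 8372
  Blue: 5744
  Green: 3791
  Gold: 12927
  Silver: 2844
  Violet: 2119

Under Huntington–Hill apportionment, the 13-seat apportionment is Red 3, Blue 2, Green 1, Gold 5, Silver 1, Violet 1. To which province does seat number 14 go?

Priority for the next seat is population ÷ (√(s·(s+1))).
Priorities: Red 2416.788, Blue 2344.978, Green 2680.642, Gold 2360.137, Silver 2011.012, Violet 1498.359.
Highest priority: Green.

Green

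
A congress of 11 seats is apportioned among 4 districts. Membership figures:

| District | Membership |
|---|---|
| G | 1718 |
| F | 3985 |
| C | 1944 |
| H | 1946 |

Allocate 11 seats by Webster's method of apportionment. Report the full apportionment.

Standard divisor 9593/11 ≈ 872.091; standard quotas: G 1.970, F 4.569, C 2.229, H 2.231.
Rounding to the nearest integer gives G 2, F 5, C 2, H 2 — total 11, matching the house size, so no adjustment is needed.

G: 2, F: 5, C: 2, H: 2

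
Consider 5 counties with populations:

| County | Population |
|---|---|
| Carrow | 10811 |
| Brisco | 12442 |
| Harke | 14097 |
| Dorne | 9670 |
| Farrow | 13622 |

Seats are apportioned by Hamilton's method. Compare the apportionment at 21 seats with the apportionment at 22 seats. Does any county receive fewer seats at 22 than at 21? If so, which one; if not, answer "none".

At 21 seats: Carrow 4, Brisco 4, Harke 5, Dorne 3, Farrow 5.
At 22 seats: Carrow 4, Brisco 5, Harke 5, Dorne 3, Farrow 5.
No county's allocation decreased.

none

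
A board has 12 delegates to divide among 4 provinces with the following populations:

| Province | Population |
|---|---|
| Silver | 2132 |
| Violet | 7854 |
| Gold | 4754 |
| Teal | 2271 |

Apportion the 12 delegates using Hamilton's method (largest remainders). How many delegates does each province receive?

The standard divisor is 17011/12 ≈ 1417.583.
Standard quotas: Silver 1.5040, Violet 5.5404, Gold 3.3536, Teal 1.6020.
Lower quotas: Silver 1, Violet 5, Gold 3, Teal 1 (sum 10, leaving 2 seats).
Remainders in descending order: Teal 0.6020, Violet 0.5404, Silver 0.5040, Gold 0.3536.
The surplus seats go to Teal, Violet.

Silver 1, Violet 6, Gold 3, Teal 2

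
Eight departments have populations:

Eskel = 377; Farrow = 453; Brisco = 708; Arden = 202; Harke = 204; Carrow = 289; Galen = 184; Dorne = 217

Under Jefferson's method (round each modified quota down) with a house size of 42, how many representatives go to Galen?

3

Standard divisor 2634/42 ≈ 62.714; standard quotas: Eskel 6.011, Farrow 7.223, Brisco 11.289, Arden 3.221, Harke 3.253, Carrow 4.608, Galen 2.934, Dorne 3.460.
Rounding down gives 6, 7, 11, 3, 3, 4, 2, 3 = 39 seats, so the divisor must be adjusted.
With modified divisor 57: modified quotas Eskel 6.614, Farrow 7.947, Brisco 12.421, Arden 3.544, Harke 3.579, Carrow 5.070, Galen 3.228, Dorne 3.807.
Rounding down: Eskel 6, Farrow 7, Brisco 12, Arden 3, Harke 3, Carrow 5, Galen 3, Dorne 3 (total 42).
Galen receives 3.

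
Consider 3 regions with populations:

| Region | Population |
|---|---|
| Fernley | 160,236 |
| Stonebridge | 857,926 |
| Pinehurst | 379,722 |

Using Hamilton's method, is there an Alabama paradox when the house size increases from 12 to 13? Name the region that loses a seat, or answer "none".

Fernley

At 12 seats: Fernley 2, Stonebridge 7, Pinehurst 3.
At 13 seats: Fernley 1, Stonebridge 8, Pinehurst 4.
Fernley drops from 2 to 1.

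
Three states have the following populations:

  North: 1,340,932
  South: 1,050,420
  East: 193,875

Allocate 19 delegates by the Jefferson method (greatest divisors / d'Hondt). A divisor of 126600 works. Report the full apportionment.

North=10; South=8; East=1

With modified divisor 126600: modified quotas North 10.592, South 8.297, East 1.531.
Rounding down: North 10, South 8, East 1 (total 19).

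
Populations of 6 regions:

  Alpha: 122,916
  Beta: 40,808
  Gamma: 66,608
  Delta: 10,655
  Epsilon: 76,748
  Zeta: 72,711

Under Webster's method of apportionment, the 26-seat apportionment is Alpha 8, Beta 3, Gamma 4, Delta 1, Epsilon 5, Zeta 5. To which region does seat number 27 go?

Gamma

Priority for the next seat is population ÷ (current seats + 0.5).
Priorities: Alpha 14460.706, Beta 11659.429, Gamma 14801.778, Delta 7103.333, Epsilon 13954.182, Zeta 13220.182.
Highest priority: Gamma.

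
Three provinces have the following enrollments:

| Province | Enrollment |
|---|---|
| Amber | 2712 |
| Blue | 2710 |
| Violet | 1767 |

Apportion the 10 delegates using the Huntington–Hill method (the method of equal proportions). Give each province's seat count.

Amber: 4, Blue: 4, Violet: 2

With divisor 752: modified quotas Amber 3.606, Blue 3.604, Violet 2.350.
Geometric-mean thresholds: Amber √(3·4)=3.464, Blue √(3·4)=3.464, Violet √(2·3)=2.449.
Each quota rounded against its threshold gives Amber 4, Blue 4, Violet 2 (total 10).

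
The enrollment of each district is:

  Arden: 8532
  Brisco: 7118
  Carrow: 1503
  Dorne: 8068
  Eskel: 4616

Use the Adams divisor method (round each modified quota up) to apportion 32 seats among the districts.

Arden: 9, Brisco: 8, Carrow: 2, Dorne: 8, Eskel: 5

Standard divisor 29837/32 ≈ 932.406; standard quotas: Arden 9.151, Brisco 7.634, Carrow 1.612, Dorne 8.653, Eskel 4.951.
Rounding up gives 10, 8, 2, 9, 5 = 34 seats, so the divisor must be adjusted.
With modified divisor 1013: modified quotas Arden 8.423, Brisco 7.027, Carrow 1.484, Dorne 7.964, Eskel 4.557.
Rounding up: Arden 9, Brisco 8, Carrow 2, Dorne 8, Eskel 5 (total 32).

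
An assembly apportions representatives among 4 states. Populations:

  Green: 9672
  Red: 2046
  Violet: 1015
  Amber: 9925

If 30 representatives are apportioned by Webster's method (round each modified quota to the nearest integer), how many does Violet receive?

Standard divisor 22658/30 ≈ 755.267; standard quotas: Green 12.806, Red 2.709, Violet 1.344, Amber 13.141.
Rounding to the nearest integer gives Green 13, Red 3, Violet 1, Amber 13 — total 30, matching the house size, so no adjustment is needed.
Violet receives 1.

1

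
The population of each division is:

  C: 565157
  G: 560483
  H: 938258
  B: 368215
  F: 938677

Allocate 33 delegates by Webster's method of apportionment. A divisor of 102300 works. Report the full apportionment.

C=6, G=5, H=9, B=4, F=9

With modified divisor 102300: modified quotas C 5.525, G 5.479, H 9.172, B 3.599, F 9.176.
Rounding to the nearest integer: C 6, G 5, H 9, B 4, F 9 (total 33).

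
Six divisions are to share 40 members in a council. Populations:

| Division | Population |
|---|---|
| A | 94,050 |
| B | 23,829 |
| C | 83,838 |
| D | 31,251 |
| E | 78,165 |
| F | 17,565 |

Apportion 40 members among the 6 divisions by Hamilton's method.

A: 11, B: 3, C: 10, D: 4, E: 10, F: 2

The standard divisor is 328698/40 ≈ 8217.45.
Standard quotas: A 11.4452, B 2.8998, C 10.2024, D 3.8030, E 9.5121, F 2.1375.
Lower quotas: A 11, B 2, C 10, D 3, E 9, F 2 (sum 37, leaving 3 seats).
Remainders in descending order: B 0.8998, D 0.8030, E 0.5121, A 0.4452, C 0.2024, F 0.1375.
The surplus seats go to B, D, E.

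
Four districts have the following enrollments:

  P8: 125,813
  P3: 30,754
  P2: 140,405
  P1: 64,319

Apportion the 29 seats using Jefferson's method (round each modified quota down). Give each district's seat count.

P8=10, P3=2, P2=12, P1=5

Standard divisor 361291/29 ≈ 12458.31; standard quotas: P8 10.099, P3 2.469, P2 11.270, P1 5.163.
Rounding down gives 10, 2, 11, 5 = 28 seats, so the divisor must be adjusted.
With modified divisor 11600: modified quotas P8 10.846, P3 2.651, P2 12.104, P1 5.545.
Rounding down: P8 10, P3 2, P2 12, P1 5 (total 29).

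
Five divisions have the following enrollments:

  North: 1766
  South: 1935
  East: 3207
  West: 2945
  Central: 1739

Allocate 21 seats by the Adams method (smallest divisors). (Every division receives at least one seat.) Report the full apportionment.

Standard divisor 11592/21 ≈ 552; standard quotas: North 3.199, South 3.505, East 5.810, West 5.335, Central 3.150.
Rounding up gives 4, 4, 6, 6, 4 = 24 seats, so the divisor must be adjusted.
With modified divisor 600: modified quotas North 2.943, South 3.225, East 5.345, West 4.908, Central 2.898.
Rounding up: North 3, South 4, East 6, West 5, Central 3 (total 21).

North: 3, South: 4, East: 6, West: 5, Central: 3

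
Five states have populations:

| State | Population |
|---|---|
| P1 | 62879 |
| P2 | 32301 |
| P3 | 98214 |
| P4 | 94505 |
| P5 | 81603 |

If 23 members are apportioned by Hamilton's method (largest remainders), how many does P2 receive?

2

The standard divisor is 369502/23 ≈ 16065.304.
Standard quotas: P1 3.9140, P2 2.0106, P3 6.1134, P4 5.8826, P5 5.0795.
Lower quotas: P1 3, P2 2, P3 6, P4 5, P5 5 (sum 21, leaving 2 seats).
Remainders in descending order: P1 0.9140, P4 0.8826, P3 0.1134, P5 0.0795, P2 0.0106.
The surplus seats go to P1, P4.
P2 receives 2.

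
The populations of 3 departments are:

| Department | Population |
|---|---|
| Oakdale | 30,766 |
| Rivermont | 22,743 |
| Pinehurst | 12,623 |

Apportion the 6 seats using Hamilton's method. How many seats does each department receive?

Standard divisor: 66132 ÷ 6 = 11022.
Standard quotas: Oakdale 2.7913, Rivermont 2.0634, Pinehurst 1.1453.
Lower quotas: Oakdale 2, Rivermont 2, Pinehurst 1 (sum 5, leaving 1 seat).
Remainders in descending order: Oakdale 0.7913, Pinehurst 0.1453, Rivermont 0.0634.
Largest remainder: Oakdale receives the extra seat.

Oakdale=3, Rivermont=2, Pinehurst=1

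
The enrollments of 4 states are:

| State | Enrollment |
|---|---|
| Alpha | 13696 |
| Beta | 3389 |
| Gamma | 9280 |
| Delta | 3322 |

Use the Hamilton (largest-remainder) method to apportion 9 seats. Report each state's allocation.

Alpha=4, Beta=1, Gamma=3, Delta=1

The standard divisor is 29687/9 ≈ 3298.556.
Standard quotas: Alpha 4.1521, Beta 1.0274, Gamma 2.8134, Delta 1.0071.
Lower quotas: Alpha 4, Beta 1, Gamma 2, Delta 1 (sum 8, leaving 1 seat).
Remainders in descending order: Gamma 0.8134, Alpha 0.1521, Beta 0.0274, Delta 0.0071.
The surplus seat goes to Gamma.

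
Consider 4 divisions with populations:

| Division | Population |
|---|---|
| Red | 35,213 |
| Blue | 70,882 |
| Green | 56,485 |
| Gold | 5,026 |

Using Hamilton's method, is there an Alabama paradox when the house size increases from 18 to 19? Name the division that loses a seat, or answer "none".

none

At 18 seats: Red 4, Blue 8, Green 6, Gold 0.
At 19 seats: Red 4, Blue 8, Green 6, Gold 1.
No division's allocation decreased.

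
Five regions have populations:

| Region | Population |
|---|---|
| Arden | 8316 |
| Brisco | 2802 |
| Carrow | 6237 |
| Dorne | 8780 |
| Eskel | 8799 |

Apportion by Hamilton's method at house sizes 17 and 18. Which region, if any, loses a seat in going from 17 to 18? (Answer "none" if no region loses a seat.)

Brisco

At 17 seats: Arden 4, Brisco 2, Carrow 3, Dorne 4, Eskel 4.
At 18 seats: Arden 4, Brisco 1, Carrow 3, Dorne 5, Eskel 5.
Brisco drops from 2 to 1.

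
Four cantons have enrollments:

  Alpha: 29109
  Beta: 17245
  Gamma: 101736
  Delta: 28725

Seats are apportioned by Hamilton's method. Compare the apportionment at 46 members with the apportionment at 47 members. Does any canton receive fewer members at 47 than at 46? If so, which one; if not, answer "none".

At 46 seats: Alpha 8, Beta 5, Gamma 26, Delta 7.
At 47 seats: Alpha 8, Beta 4, Gamma 27, Delta 8.
Beta drops from 5 to 4.

Beta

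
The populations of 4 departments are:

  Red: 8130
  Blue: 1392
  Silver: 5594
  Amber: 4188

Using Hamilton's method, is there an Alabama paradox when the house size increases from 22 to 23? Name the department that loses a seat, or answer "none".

Blue

At 22 seats: Red 9, Blue 2, Silver 6, Amber 5.
At 23 seats: Red 10, Blue 1, Silver 7, Amber 5.
Blue drops from 2 to 1.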